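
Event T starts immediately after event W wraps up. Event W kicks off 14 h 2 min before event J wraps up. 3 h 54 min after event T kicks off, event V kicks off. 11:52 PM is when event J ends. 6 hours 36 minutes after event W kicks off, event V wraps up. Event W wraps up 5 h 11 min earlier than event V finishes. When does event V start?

Event W starts at 11:52 PM − 842 min = 9:50 AM.
Event V ends at 9:50 AM + 396 min = 4:26 PM.
Event W ends at 4:26 PM − 311 min = 11:15 AM.
So event T starts at 11:15 AM.
Event V starts at 11:15 AM + 234 min = 3:09 PM.

3:09 PM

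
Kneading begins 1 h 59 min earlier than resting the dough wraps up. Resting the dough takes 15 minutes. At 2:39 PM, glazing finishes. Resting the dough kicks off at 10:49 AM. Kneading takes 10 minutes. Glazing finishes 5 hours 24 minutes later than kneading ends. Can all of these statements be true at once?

Resting the dough ends at 10:49 AM + 15 min = 11:04 AM.
Kneading starts at 11:04 AM − 119 min = 9:05 AM.
Kneading ends at 9:05 AM + 10 min = 9:15 AM.
Glazing ends at 9:15 AM + 324 min = 2:39 PM.
That matches the stated 2:39 PM, so the schedule is consistent.

Yes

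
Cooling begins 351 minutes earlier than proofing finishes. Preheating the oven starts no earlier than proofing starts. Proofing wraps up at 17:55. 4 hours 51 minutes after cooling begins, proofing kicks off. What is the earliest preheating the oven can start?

Cooling starts at 17:55 − 351 min = 12:04.
Proofing starts at 12:04 + 291 min = 16:55.
Preheating the oven is bounded by proofing, so the earliest it can start is 16:55.

16:55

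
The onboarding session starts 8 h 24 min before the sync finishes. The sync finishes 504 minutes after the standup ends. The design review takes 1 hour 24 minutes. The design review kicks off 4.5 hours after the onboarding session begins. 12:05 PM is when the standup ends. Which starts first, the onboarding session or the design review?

the onboarding session

The sync ends at 12:05 PM + 504 min = 8:29 PM.
The onboarding session starts at 8:29 PM − 504 min = 12:05 PM.
The design review starts at 12:05 PM + 270 min = 4:35 PM.
The onboarding session starts at 12:05 PM and the design review starts at 4:35 PM, so the onboarding session is first.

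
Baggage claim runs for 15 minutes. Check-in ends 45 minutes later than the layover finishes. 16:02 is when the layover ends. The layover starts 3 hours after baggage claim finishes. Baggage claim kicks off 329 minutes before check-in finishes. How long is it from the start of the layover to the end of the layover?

Check-in ends at 16:02 + 45 min = 16:47.
Baggage claim starts at 16:47 − 329 min = 11:18.
Baggage claim ends at 11:18 + 15 min = 11:33.
The layover starts at 11:33 + 180 min = 14:33.
From 14:33 to 16:02 is 1 hour 29 minutes.

1 hour 29 minutes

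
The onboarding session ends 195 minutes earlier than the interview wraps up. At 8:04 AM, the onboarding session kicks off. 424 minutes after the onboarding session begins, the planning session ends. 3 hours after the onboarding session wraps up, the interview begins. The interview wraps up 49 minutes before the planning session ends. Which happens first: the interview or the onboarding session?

The planning session ends at 8:04 AM + 424 min = 3:08 PM.
The interview ends at 3:08 PM − 49 min = 2:19 PM.
The onboarding session ends at 2:19 PM − 195 min = 11:04 AM.
The interview starts at 11:04 AM + 180 min = 2:04 PM.
The interview starts at 2:04 PM and the onboarding session starts at 8:04 AM, so the onboarding session is first.

the onboarding session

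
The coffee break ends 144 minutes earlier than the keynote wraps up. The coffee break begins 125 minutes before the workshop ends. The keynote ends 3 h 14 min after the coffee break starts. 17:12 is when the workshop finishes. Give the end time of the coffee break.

The coffee break starts at 17:12 − 125 min = 15:07.
The keynote ends at 15:07 + 194 min = 18:21.
The coffee break ends at 18:21 − 144 min = 15:57.

15:57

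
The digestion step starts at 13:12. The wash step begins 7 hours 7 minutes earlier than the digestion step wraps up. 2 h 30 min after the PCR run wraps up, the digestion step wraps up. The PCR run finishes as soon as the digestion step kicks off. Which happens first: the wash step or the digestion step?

the wash step

The PCR run ends at 13:12.
The digestion step ends at 13:12 + 150 min = 15:42.
The wash step starts at 15:42 − 427 min = 08:35.
The wash step starts at 08:35 and the digestion step starts at 13:12, so the wash step is first.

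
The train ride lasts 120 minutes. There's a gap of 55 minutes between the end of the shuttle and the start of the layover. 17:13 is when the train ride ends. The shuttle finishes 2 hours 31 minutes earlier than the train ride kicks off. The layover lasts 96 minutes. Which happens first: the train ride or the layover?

The train ride starts at 17:13 − 120 min = 15:13.
The shuttle ends at 15:13 − 151 min = 12:42.
The layover starts at 12:42 + 55 min = 13:37.
The train ride starts at 15:13 and the layover starts at 13:37, so the layover is first.

the layover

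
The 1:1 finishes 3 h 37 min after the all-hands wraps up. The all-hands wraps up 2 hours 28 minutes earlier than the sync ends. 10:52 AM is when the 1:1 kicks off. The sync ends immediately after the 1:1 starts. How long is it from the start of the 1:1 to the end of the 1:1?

69 minutes

The sync ends at 10:52 AM.
The all-hands ends at 10:52 AM − 148 min = 8:24 AM.
The 1:1 ends at 8:24 AM + 217 min = 12:01 PM.
From 10:52 AM to 12:01 PM is 69 minutes.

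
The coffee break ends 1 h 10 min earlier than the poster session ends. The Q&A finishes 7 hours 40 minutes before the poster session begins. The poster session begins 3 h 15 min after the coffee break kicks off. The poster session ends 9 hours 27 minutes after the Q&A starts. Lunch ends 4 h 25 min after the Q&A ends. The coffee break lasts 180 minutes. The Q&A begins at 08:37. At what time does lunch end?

13:54

The poster session ends at 08:37 + 567 min = 18:04.
The coffee break ends at 18:04 − 70 min = 16:54.
The coffee break starts at 16:54 − 180 min = 13:54.
The poster session starts at 13:54 + 195 min = 17:09.
The Q&A ends at 17:09 − 460 min = 09:29.
Lunch ends at 09:29 + 265 min = 13:54.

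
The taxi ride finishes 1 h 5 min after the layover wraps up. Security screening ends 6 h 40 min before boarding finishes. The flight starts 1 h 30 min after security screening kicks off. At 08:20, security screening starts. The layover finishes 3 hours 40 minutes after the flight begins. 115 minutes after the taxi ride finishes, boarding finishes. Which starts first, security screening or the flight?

The flight starts at 08:20 + 90 min = 09:50.
Security screening starts at 08:20 and the flight starts at 09:50, so security screening is first.

security screening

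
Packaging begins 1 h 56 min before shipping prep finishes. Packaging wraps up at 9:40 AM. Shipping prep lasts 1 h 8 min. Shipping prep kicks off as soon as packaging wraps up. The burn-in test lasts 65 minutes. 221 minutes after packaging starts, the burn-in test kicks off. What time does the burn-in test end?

Shipping prep starts at 9:40 AM.
Shipping prep ends at 9:40 AM + 68 min = 10:48 AM.
Packaging starts at 10:48 AM − 116 min = 8:52 AM.
The burn-in test starts at 8:52 AM + 221 min = 12:33 PM.
The burn-in test ends at 12:33 PM + 65 min = 1:38 PM.

1:38 PM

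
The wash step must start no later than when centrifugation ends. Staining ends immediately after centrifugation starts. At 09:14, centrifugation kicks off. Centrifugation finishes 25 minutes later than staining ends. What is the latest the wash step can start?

Staining ends at 09:14.
Centrifugation ends at 09:14 + 25 min = 09:39.
The wash step is bounded by centrifugation, so the latest it can start is 09:39.

09:39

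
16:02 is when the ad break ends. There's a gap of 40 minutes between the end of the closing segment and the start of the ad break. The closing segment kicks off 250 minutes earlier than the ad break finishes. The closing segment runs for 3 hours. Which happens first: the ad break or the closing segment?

the closing segment

The closing segment starts at 16:02 − 250 min = 11:52.
The closing segment ends at 11:52 + 180 min = 14:52.
The ad break starts at 14:52 + 40 min = 15:32.
The ad break starts at 15:32 and the closing segment starts at 11:52, so the closing segment is first.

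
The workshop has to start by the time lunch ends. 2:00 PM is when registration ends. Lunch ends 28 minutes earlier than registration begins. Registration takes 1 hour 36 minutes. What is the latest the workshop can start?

11:56 AM

Registration starts at 2:00 PM − 96 min = 12:24 PM.
Lunch ends at 12:24 PM − 28 min = 11:56 AM.
The workshop is bounded by lunch, so the latest it can start is 11:56 AM.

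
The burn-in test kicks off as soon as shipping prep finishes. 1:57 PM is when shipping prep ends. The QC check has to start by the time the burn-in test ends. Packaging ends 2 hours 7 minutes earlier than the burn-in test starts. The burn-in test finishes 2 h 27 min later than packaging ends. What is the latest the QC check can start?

2:17 PM

The burn-in test starts at 1:57 PM.
Packaging ends at 1:57 PM − 127 min = 11:50 AM.
The burn-in test ends at 11:50 AM + 147 min = 2:17 PM.
The QC check is bounded by the burn-in test, so the latest it can start is 2:17 PM.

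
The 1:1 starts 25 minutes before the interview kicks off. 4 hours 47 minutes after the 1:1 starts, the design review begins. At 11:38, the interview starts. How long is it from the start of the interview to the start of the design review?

4 h 22 min

The 1:1 starts at 11:38 − 25 min = 11:13.
The design review starts at 11:13 + 287 min = 16:00.
From 11:38 to 16:00 is 4 h 22 min.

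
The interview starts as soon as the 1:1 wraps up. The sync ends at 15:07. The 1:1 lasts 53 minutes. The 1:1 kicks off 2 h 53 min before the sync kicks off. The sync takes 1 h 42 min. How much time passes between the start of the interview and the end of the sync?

222 minutes

The sync starts at 15:07 − 102 min = 13:25.
The 1:1 starts at 13:25 − 173 min = 10:32.
The 1:1 ends at 10:32 + 53 min = 11:25.
So the interview starts at 11:25.
From 11:25 to 15:07 is 222 minutes.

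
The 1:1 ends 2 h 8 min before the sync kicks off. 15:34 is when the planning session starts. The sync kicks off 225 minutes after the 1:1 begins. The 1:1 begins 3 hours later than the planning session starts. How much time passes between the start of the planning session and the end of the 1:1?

4 h 37 min

The 1:1 starts at 15:34 + 180 min = 18:34.
The sync starts at 18:34 + 225 min = 22:19.
The 1:1 ends at 22:19 − 128 min = 20:11.
From 15:34 to 20:11 is 4 h 37 min.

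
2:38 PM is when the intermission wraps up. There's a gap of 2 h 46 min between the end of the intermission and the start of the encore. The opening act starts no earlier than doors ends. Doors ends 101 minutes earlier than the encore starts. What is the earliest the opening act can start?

3:43 PM

The encore starts at 2:38 PM + 166 min = 5:24 PM.
Doors ends at 5:24 PM − 101 min = 3:43 PM.
The opening act is bounded by doors, so the earliest it can start is 3:43 PM.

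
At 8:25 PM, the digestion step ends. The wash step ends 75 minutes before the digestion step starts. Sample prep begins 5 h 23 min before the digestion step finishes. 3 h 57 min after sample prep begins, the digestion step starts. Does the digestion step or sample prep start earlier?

sample prep

Sample prep starts at 8:25 PM − 323 min = 3:02 PM.
The digestion step starts at 3:02 PM + 237 min = 6:59 PM.
The digestion step starts at 6:59 PM and sample prep starts at 3:02 PM, so sample prep is first.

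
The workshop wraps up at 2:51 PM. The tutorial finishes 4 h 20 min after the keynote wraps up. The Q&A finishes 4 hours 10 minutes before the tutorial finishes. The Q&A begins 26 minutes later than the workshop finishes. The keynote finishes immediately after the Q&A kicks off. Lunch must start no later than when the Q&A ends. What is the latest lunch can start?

The Q&A starts at 2:51 PM + 26 min = 3:17 PM.
So the keynote ends at 3:17 PM.
The tutorial ends at 3:17 PM + 260 min = 7:37 PM.
The Q&A ends at 7:37 PM − 250 min = 3:27 PM.
Lunch is bounded by the Q&A, so the latest it can start is 3:27 PM.

3:27 PM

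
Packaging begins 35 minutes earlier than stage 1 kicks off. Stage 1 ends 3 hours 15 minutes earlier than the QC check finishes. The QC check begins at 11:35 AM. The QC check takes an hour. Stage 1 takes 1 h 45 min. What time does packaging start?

The QC check ends at 11:35 AM + 60 min = 12:35 PM.
Stage 1 ends at 12:35 PM − 195 min = 9:20 AM.
Stage 1 starts at 9:20 AM − 105 min = 7:35 AM.
Packaging starts at 7:35 AM − 35 min = 7:00 AM.

7:00 AM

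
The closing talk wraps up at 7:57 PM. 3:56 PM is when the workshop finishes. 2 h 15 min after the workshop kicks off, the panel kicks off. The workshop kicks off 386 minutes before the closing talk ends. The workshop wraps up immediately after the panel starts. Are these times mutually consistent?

No

The workshop starts at 7:57 PM − 386 min = 1:31 PM.
The panel starts at 1:31 PM + 135 min = 3:46 PM.
So the workshop ends at 3:46 PM.
But the workshop is also said to end at 3:56 PM — a 10-minute conflict.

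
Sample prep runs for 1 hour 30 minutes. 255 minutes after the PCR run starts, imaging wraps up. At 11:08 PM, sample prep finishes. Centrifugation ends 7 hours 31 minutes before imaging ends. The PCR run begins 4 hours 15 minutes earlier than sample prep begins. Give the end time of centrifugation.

2:07 PM

Sample prep starts at 11:08 PM − 90 min = 9:38 PM.
The PCR run starts at 9:38 PM − 255 min = 5:23 PM.
Imaging ends at 5:23 PM + 255 min = 9:38 PM.
Centrifugation ends at 9:38 PM − 451 min = 2:07 PM.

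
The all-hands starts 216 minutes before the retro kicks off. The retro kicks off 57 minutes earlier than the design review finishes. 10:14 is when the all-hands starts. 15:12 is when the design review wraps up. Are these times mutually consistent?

The retro starts at 15:12 − 57 min = 14:15.
The all-hands starts at 14:15 − 216 min = 10:39.
But the all-hands is also said to start at 10:14 — a 25-minute conflict.

No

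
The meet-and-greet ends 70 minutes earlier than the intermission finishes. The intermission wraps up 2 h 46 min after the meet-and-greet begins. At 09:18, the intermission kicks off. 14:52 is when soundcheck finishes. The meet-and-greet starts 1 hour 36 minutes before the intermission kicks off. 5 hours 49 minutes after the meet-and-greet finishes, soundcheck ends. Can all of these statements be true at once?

The meet-and-greet starts at 09:18 − 96 min = 07:42.
The intermission ends at 07:42 + 166 min = 10:28.
The meet-and-greet ends at 10:28 − 70 min = 09:18.
Soundcheck ends at 09:18 + 349 min = 15:07.
But soundcheck is also said to end at 14:52 — a 15-minute conflict.

No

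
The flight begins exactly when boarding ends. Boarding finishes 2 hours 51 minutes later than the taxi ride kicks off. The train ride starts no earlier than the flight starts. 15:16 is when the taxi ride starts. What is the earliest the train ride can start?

18:07

Boarding ends at 15:16 + 171 min = 18:07.
So the flight starts at 18:07.
The train ride is bounded by the flight, so the earliest it can start is 18:07.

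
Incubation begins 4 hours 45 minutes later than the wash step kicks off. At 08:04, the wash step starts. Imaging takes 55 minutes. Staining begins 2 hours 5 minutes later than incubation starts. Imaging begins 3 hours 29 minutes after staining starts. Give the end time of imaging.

Incubation starts at 08:04 + 285 min = 12:49.
Staining starts at 12:49 + 125 min = 14:54.
Imaging starts at 14:54 + 209 min = 18:23.
Imaging ends at 18:23 + 55 min = 19:18.

19:18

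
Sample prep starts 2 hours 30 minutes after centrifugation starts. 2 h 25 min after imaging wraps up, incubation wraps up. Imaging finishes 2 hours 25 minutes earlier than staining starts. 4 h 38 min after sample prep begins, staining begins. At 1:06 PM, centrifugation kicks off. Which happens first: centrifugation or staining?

centrifugation

Sample prep starts at 1:06 PM + 150 min = 3:36 PM.
Staining starts at 3:36 PM + 278 min = 8:14 PM.
Centrifugation starts at 1:06 PM and staining starts at 8:14 PM, so centrifugation is first.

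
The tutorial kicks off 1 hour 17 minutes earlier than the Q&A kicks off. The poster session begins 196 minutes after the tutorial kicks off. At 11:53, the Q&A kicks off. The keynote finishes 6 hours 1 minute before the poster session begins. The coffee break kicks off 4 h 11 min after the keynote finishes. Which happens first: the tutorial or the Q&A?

the tutorial

The tutorial starts at 11:53 − 77 min = 10:36.
The tutorial starts at 10:36 and the Q&A starts at 11:53, so the tutorial is first.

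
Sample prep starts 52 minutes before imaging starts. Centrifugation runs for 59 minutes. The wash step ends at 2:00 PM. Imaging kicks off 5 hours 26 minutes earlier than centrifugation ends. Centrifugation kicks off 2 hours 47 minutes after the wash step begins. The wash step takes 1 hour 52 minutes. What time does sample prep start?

9:36 AM

The wash step starts at 2:00 PM − 112 min = 12:08 PM.
Centrifugation starts at 12:08 PM + 167 min = 2:55 PM.
Centrifugation ends at 2:55 PM + 59 min = 3:54 PM.
Imaging starts at 3:54 PM − 326 min = 10:28 AM.
Sample prep starts at 10:28 AM − 52 min = 9:36 AM.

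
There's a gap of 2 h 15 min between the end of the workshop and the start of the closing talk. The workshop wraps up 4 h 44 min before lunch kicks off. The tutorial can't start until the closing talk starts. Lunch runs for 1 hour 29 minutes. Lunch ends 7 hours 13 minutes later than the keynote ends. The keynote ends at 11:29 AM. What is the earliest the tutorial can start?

Lunch ends at 11:29 AM + 433 min = 6:42 PM.
Lunch starts at 6:42 PM − 89 min = 5:13 PM.
The workshop ends at 5:13 PM − 284 min = 12:29 PM.
The closing talk starts at 12:29 PM + 135 min = 2:44 PM.
The tutorial is bounded by the closing talk, so the earliest it can start is 2:44 PM.

2:44 PM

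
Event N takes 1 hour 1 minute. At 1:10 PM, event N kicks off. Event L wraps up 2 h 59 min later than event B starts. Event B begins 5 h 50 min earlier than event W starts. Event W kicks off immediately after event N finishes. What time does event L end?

Event N ends at 1:10 PM + 61 min = 2:11 PM.
So event W starts at 2:11 PM.
Event B starts at 2:11 PM − 350 min = 8:21 AM.
Event L ends at 8:21 AM + 179 min = 11:20 AM.

11:20 AM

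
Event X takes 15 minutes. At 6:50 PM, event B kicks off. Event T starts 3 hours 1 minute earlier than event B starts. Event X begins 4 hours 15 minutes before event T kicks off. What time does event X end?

11:49 AM

Event T starts at 6:50 PM − 181 min = 3:49 PM.
Event X starts at 3:49 PM − 255 min = 11:34 AM.
Event X ends at 11:34 AM + 15 min = 11:49 AM.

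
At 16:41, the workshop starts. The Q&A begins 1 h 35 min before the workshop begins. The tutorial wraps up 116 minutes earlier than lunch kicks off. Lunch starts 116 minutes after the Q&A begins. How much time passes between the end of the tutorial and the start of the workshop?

95 minutes

The Q&A starts at 16:41 − 95 min = 15:06.
Lunch starts at 15:06 + 116 min = 17:02.
The tutorial ends at 17:02 − 116 min = 15:06.
From 15:06 to 16:41 is 95 minutes.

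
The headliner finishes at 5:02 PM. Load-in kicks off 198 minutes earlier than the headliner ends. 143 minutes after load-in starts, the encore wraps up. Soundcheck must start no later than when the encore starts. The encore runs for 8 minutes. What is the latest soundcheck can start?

3:59 PM

Load-in starts at 5:02 PM − 198 min = 1:44 PM.
The encore ends at 1:44 PM + 143 min = 4:07 PM.
The encore starts at 4:07 PM − 8 min = 3:59 PM.
Soundcheck is bounded by the encore, so the latest it can start is 3:59 PM.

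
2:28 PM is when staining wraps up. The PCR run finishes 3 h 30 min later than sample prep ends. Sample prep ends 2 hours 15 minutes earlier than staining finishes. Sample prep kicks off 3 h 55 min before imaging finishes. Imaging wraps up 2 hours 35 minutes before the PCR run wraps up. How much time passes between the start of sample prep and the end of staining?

Sample prep ends at 2:28 PM − 135 min = 12:13 PM.
The PCR run ends at 12:13 PM + 210 min = 3:43 PM.
Imaging ends at 3:43 PM − 155 min = 1:08 PM.
Sample prep starts at 1:08 PM − 235 min = 9:13 AM.
From 9:13 AM to 2:28 PM is 315 minutes.

315 minutes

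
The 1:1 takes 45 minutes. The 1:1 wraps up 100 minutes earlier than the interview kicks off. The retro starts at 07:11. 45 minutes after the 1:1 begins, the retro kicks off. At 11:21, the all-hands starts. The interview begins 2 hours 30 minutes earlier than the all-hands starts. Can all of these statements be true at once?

The interview starts at 11:21 − 150 min = 08:51.
The 1:1 ends at 08:51 − 100 min = 07:11.
The 1:1 starts at 07:11 − 45 min = 06:26.
The retro starts at 06:26 + 45 min = 07:11.
That matches the stated 07:11, so the schedule is consistent.

Yes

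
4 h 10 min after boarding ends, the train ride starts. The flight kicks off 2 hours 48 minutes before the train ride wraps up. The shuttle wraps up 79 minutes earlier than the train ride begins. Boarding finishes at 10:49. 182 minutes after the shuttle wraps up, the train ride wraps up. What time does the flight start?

The train ride starts at 10:49 + 250 min = 14:59.
The shuttle ends at 14:59 − 79 min = 13:40.
The train ride ends at 13:40 + 182 min = 16:42.
The flight starts at 16:42 − 168 min = 13:54.

13:54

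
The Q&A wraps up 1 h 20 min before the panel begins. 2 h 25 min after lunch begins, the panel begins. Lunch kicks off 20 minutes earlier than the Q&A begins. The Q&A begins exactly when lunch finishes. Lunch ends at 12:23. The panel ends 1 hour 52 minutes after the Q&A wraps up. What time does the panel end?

15:00

The Q&A starts at 12:23.
Lunch starts at 12:23 − 20 min = 12:03.
The panel starts at 12:03 + 145 min = 14:28.
The Q&A ends at 14:28 − 80 min = 13:08.
The panel ends at 13:08 + 112 min = 15:00.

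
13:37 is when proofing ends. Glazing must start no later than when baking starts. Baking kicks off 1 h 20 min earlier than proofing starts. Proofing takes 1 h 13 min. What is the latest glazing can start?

Proofing starts at 13:37 − 73 min = 12:24.
Baking starts at 12:24 − 80 min = 11:04.
Glazing is bounded by baking, so the latest it can start is 11:04.

11:04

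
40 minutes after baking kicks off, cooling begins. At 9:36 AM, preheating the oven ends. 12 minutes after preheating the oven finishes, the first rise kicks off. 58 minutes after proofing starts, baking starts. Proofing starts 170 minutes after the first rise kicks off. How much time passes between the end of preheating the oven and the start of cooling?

The first rise starts at 9:36 AM + 12 min = 9:48 AM.
Proofing starts at 9:48 AM + 170 min = 12:38 PM.
Baking starts at 12:38 PM + 58 min = 1:36 PM.
Cooling starts at 1:36 PM + 40 min = 2:16 PM.
From 9:36 AM to 2:16 PM is 4 hours 40 minutes.

4 hours 40 minutes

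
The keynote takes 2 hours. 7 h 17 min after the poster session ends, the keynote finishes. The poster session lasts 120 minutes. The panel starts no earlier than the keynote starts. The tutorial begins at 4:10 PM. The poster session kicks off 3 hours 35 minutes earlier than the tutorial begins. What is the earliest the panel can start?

The poster session starts at 4:10 PM − 215 min = 12:35 PM.
The poster session ends at 12:35 PM + 120 min = 2:35 PM.
The keynote ends at 2:35 PM + 437 min = 9:52 PM.
The keynote starts at 9:52 PM − 120 min = 7:52 PM.
The panel is bounded by the keynote, so the earliest it can start is 7:52 PM.

7:52 PM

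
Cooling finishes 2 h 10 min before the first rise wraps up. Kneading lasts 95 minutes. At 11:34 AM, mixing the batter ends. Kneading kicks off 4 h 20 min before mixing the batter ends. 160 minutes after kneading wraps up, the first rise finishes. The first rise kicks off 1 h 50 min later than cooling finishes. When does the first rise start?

11:09 AM

Kneading starts at 11:34 AM − 260 min = 7:14 AM.
Kneading ends at 7:14 AM + 95 min = 8:49 AM.
The first rise ends at 8:49 AM + 160 min = 11:29 AM.
Cooling ends at 11:29 AM − 130 min = 9:19 AM.
The first rise starts at 9:19 AM + 110 min = 11:09 AM.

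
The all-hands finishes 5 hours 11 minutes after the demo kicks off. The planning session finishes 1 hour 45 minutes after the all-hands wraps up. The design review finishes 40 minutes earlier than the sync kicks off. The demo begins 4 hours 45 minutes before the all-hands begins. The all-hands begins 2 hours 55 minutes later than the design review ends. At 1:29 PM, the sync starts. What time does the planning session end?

The design review ends at 1:29 PM − 40 min = 12:49 PM.
The all-hands starts at 12:49 PM + 175 min = 3:44 PM.
The demo starts at 3:44 PM − 285 min = 10:59 AM.
The all-hands ends at 10:59 AM + 311 min = 4:10 PM.
The planning session ends at 4:10 PM + 105 min = 5:55 PM.

5:55 PM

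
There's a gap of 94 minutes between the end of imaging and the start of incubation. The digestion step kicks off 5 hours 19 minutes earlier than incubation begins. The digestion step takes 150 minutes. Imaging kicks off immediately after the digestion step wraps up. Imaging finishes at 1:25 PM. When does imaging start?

12:10 PM

Incubation starts at 1:25 PM + 94 min = 2:59 PM.
The digestion step starts at 2:59 PM − 319 min = 9:40 AM.
The digestion step ends at 9:40 AM + 150 min = 12:10 PM.
So imaging starts at 12:10 PM.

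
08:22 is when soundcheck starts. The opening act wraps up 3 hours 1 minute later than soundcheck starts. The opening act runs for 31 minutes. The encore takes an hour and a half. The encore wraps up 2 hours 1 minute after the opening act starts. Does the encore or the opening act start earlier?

the opening act

The opening act ends at 08:22 + 181 min = 11:23.
The opening act starts at 11:23 − 31 min = 10:52.
The encore ends at 10:52 + 121 min = 12:53.
The encore starts at 12:53 − 90 min = 11:23.
The encore starts at 11:23 and the opening act starts at 10:52, so the opening act is first.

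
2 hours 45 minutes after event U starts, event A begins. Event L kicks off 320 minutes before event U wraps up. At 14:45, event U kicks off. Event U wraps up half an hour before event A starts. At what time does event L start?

Event A starts at 14:45 + 165 min = 17:30.
Event U ends at 17:30 − 30 min = 17:00.
Event L starts at 17:00 − 320 min = 11:40.

11:40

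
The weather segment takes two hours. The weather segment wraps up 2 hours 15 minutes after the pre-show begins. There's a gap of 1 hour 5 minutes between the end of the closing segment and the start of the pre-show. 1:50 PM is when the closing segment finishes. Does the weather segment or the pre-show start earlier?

the pre-show

The pre-show starts at 1:50 PM + 65 min = 2:55 PM.
The weather segment ends at 2:55 PM + 135 min = 5:10 PM.
The weather segment starts at 5:10 PM − 120 min = 3:10 PM.
The weather segment starts at 3:10 PM and the pre-show starts at 2:55 PM, so the pre-show is first.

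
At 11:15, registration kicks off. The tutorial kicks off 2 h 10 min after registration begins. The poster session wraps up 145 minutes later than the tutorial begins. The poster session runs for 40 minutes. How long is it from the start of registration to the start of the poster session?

The tutorial starts at 11:15 + 130 min = 13:25.
The poster session ends at 13:25 + 145 min = 15:50.
The poster session starts at 15:50 − 40 min = 15:10.
From 11:15 to 15:10 is 3 h 55 min.

3 h 55 min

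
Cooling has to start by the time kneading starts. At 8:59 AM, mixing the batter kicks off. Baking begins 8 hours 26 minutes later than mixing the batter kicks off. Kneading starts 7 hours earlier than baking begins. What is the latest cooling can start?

10:25 AM

Baking starts at 8:59 AM + 506 min = 5:25 PM.
Kneading starts at 5:25 PM − 420 min = 10:25 AM.
Cooling is bounded by kneading, so the latest it can start is 10:25 AM.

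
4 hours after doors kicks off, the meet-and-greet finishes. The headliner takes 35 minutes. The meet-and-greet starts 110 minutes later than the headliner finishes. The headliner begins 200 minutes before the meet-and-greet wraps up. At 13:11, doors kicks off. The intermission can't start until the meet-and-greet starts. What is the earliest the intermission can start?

16:16

The meet-and-greet ends at 13:11 + 240 min = 17:11.
The headliner starts at 17:11 − 200 min = 13:51.
The headliner ends at 13:51 + 35 min = 14:26.
The meet-and-greet starts at 14:26 + 110 min = 16:16.
The intermission is bounded by the meet-and-greet, so the earliest it can start is 16:16.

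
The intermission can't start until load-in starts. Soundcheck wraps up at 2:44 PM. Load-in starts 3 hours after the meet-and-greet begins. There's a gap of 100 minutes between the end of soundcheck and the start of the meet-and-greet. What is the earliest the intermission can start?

7:24 PM

The meet-and-greet starts at 2:44 PM + 100 min = 4:24 PM.
Load-in starts at 4:24 PM + 180 min = 7:24 PM.
The intermission is bounded by load-in, so the earliest it can start is 7:24 PM.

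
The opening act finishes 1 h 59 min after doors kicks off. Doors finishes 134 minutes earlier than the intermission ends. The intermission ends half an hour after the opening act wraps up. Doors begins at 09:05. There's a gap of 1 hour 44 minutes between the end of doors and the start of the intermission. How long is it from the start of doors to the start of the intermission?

1 hour 59 minutes

The opening act ends at 09:05 + 119 min = 11:04.
The intermission ends at 11:04 + 30 min = 11:34.
Doors ends at 11:34 − 134 min = 09:20.
The intermission starts at 09:20 + 104 min = 11:04.
From 09:05 to 11:04 is 1 hour 59 minutes.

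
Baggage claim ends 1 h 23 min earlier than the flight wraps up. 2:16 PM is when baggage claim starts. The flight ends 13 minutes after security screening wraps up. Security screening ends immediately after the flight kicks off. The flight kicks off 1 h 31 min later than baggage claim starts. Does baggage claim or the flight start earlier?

baggage claim

The flight starts at 2:16 PM + 91 min = 3:47 PM.
Baggage claim starts at 2:16 PM and the flight starts at 3:47 PM, so baggage claim is first.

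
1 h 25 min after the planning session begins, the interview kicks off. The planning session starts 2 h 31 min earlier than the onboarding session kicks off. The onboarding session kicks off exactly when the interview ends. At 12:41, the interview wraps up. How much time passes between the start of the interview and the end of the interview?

The onboarding session starts at 12:41.
The planning session starts at 12:41 − 151 min = 10:10.
The interview starts at 10:10 + 85 min = 11:35.
From 11:35 to 12:41 is 66 minutes.

66 minutes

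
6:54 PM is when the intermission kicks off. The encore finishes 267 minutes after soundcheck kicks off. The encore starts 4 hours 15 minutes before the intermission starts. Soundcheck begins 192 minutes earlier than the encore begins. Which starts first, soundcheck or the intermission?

soundcheck

The encore starts at 6:54 PM − 255 min = 2:39 PM.
Soundcheck starts at 2:39 PM − 192 min = 11:27 AM.
Soundcheck starts at 11:27 AM and the intermission starts at 6:54 PM, so soundcheck is first.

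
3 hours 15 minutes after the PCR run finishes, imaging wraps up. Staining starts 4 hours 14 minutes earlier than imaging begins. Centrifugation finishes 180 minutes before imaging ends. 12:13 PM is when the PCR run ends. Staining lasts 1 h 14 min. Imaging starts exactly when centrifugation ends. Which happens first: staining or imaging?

staining

Imaging ends at 12:13 PM + 195 min = 3:28 PM.
Centrifugation ends at 3:28 PM − 180 min = 12:28 PM.
So imaging starts at 12:28 PM.
Staining starts at 12:28 PM − 254 min = 8:14 AM.
Staining starts at 8:14 AM and imaging starts at 12:28 PM, so staining is first.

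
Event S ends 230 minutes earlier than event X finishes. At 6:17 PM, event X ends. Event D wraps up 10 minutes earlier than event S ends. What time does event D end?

Event S ends at 6:17 PM − 230 min = 2:27 PM.
Event D ends at 2:27 PM − 10 min = 2:17 PM.

2:17 PM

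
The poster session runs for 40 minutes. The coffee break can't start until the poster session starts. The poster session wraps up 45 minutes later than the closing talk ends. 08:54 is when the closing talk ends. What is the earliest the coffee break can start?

08:59

The poster session ends at 08:54 + 45 min = 09:39.
The poster session starts at 09:39 − 40 min = 08:59.
The coffee break is bounded by the poster session, so the earliest it can start is 08:59.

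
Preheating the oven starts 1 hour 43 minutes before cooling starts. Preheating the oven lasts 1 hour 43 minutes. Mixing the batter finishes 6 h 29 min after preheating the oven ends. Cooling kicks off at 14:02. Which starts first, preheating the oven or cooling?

preheating the oven

Preheating the oven starts at 14:02 − 103 min = 12:19.
Preheating the oven starts at 12:19 and cooling starts at 14:02, so preheating the oven is first.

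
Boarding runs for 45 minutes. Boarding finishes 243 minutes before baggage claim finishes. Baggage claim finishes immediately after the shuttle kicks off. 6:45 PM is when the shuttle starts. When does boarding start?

Baggage claim ends at 6:45 PM.
Boarding ends at 6:45 PM − 243 min = 2:42 PM.
Boarding starts at 2:42 PM − 45 min = 1:57 PM.

1:57 PM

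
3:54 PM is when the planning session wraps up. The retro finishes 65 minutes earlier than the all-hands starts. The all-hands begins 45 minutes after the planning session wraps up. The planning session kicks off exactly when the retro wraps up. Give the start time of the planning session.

The all-hands starts at 3:54 PM + 45 min = 4:39 PM.
The retro ends at 4:39 PM − 65 min = 3:34 PM.
So the planning session starts at 3:34 PM.

3:34 PM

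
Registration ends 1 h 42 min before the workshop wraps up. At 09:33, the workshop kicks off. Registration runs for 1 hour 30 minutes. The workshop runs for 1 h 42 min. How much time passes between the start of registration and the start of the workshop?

The workshop ends at 09:33 + 102 min = 11:15.
Registration ends at 11:15 − 102 min = 09:33.
Registration starts at 09:33 − 90 min = 08:03.
From 08:03 to 09:33 is 90 minutes.

90 minutes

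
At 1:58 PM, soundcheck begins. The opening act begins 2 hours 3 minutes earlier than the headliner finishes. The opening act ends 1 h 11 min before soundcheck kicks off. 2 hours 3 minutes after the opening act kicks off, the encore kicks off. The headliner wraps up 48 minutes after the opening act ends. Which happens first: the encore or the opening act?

The opening act ends at 1:58 PM − 71 min = 12:47 PM.
The headliner ends at 12:47 PM + 48 min = 1:35 PM.
The opening act starts at 1:35 PM − 123 min = 11:32 AM.
The encore starts at 11:32 AM + 123 min = 1:35 PM.
The encore starts at 1:35 PM and the opening act starts at 11:32 AM, so the opening act is first.

the opening act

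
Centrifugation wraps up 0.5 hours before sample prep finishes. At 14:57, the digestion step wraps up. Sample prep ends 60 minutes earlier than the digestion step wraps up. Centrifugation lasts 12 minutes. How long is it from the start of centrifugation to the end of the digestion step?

1 hour 42 minutes

Sample prep ends at 14:57 − 60 min = 13:57.
Centrifugation ends at 13:57 − 30 min = 13:27.
Centrifugation starts at 13:27 − 12 min = 13:15.
From 13:15 to 14:57 is 1 hour 42 minutes.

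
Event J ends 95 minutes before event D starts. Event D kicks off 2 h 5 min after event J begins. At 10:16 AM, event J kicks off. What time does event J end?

Event D starts at 10:16 AM + 125 min = 12:21 PM.
Event J ends at 12:21 PM − 95 min = 10:46 AM.

10:46 AM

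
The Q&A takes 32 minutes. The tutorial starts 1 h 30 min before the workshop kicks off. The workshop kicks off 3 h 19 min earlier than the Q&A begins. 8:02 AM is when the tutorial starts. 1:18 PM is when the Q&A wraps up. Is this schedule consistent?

The Q&A starts at 1:18 PM − 32 min = 12:46 PM.
The workshop starts at 12:46 PM − 199 min = 9:27 AM.
The tutorial starts at 9:27 AM − 90 min = 7:57 AM.
But the tutorial is also said to start at 8:02 AM — a 5-minute conflict.

No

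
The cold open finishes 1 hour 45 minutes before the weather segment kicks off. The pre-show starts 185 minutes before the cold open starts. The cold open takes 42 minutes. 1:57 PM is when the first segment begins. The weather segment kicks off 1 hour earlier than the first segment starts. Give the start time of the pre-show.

The weather segment starts at 1:57 PM − 60 min = 12:57 PM.
The cold open ends at 12:57 PM − 105 min = 11:12 AM.
The cold open starts at 11:12 AM − 42 min = 10:30 AM.
The pre-show starts at 10:30 AM − 185 min = 7:25 AM.

7:25 AM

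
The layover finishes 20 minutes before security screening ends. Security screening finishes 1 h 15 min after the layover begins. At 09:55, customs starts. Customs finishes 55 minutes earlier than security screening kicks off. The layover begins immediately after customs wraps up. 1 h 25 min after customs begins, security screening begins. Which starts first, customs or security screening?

Security screening starts at 09:55 + 85 min = 11:20.
Customs starts at 09:55 and security screening starts at 11:20, so customs is first.

customs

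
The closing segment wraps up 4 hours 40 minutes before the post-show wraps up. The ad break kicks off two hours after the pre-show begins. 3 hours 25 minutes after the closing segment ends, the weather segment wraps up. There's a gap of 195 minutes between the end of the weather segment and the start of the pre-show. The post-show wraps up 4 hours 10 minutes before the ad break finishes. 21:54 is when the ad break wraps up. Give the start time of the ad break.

21:44

The post-show ends at 21:54 − 250 min = 17:44.
The closing segment ends at 17:44 − 280 min = 13:04.
The weather segment ends at 13:04 + 205 min = 16:29.
The pre-show starts at 16:29 + 195 min = 19:44.
The ad break starts at 19:44 + 120 min = 21:44.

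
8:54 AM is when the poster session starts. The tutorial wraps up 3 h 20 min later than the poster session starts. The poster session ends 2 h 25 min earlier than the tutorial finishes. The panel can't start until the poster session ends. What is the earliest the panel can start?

The tutorial ends at 8:54 AM + 200 min = 12:14 PM.
The poster session ends at 12:14 PM − 145 min = 9:49 AM.
The panel is bounded by the poster session, so the earliest it can start is 9:49 AM.

9:49 AM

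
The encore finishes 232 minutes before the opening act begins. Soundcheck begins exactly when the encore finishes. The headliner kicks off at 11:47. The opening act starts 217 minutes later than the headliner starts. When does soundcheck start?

11:32

The opening act starts at 11:47 + 217 min = 15:24.
The encore ends at 15:24 − 232 min = 11:32.
So soundcheck starts at 11:32.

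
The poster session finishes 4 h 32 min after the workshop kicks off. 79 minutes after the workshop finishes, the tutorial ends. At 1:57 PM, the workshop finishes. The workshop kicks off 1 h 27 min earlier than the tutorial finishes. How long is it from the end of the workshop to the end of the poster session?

The tutorial ends at 1:57 PM + 79 min = 3:16 PM.
The workshop starts at 3:16 PM − 87 min = 1:49 PM.
The poster session ends at 1:49 PM + 272 min = 6:21 PM.
From 1:57 PM to 6:21 PM is 264 minutes.

264 minutes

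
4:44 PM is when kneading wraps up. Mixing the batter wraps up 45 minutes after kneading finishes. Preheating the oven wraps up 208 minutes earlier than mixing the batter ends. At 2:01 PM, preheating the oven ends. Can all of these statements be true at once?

Mixing the batter ends at 4:44 PM + 45 min = 5:29 PM.
Preheating the oven ends at 5:29 PM − 208 min = 2:01 PM.
That matches the stated 2:01 PM, so the schedule is consistent.

Yes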